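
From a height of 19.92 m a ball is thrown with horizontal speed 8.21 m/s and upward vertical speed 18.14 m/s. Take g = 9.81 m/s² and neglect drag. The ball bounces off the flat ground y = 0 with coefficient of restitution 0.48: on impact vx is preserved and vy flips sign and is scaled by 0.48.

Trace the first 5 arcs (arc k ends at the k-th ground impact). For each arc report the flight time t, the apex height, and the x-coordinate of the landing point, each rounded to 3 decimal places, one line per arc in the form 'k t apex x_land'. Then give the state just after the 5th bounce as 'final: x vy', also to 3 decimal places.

1 4.584 36.692 37.636
2 2.626 8.454 59.193
3 1.260 1.948 69.540
4 0.605 0.449 74.506
5 0.290 0.103 76.890
final: 76.890 0.684

Arc 1: start y=19.920, vy=18.140 → t=4.584, apex=36.692, x_land=37.636, impact vy=-26.831
  bounce: vy ← 0.48·26.831 = 12.879
Arc 2: start y=0.000, vy=12.879 → t=2.626, apex=8.454, x_land=59.193, impact vy=-12.879
  bounce: vy ← 0.48·12.879 = 6.182
Arc 3: start y=0.000, vy=6.182 → t=1.260, apex=1.948, x_land=69.540, impact vy=-6.182
  bounce: vy ← 0.48·6.182 = 2.967
Arc 4: start y=0.000, vy=2.967 → t=0.605, apex=0.449, x_land=74.506, impact vy=-2.967
  bounce: vy ← 0.48·2.967 = 1.424
Arc 5: start y=0.000, vy=1.424 → t=0.290, apex=0.103, x_land=76.890, impact vy=-1.424
  bounce: vy ← 0.48·1.424 = 0.684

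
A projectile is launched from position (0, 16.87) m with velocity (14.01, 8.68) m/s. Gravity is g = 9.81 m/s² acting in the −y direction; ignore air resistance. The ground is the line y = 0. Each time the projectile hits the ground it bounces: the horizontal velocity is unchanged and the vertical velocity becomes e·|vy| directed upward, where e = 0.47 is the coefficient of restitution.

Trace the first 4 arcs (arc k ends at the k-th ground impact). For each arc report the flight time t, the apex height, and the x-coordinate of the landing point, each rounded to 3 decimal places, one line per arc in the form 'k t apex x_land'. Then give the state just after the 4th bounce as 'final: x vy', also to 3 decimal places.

1 2.940 20.710 41.184
2 1.932 4.575 68.245
3 0.908 1.011 80.963
4 0.427 0.223 86.941
final: 86.941 0.984

Arc 1: start y=16.870, vy=8.680 → t=2.940, apex=20.710, x_land=41.184, impact vy=-20.158
  bounce: vy ← 0.47·20.158 = 9.474
Arc 2: start y=0.000, vy=9.474 → t=1.932, apex=4.575, x_land=68.245, impact vy=-9.474
  bounce: vy ← 0.47·9.474 = 4.453
Arc 3: start y=0.000, vy=4.453 → t=0.908, apex=1.011, x_land=80.963, impact vy=-4.453
  bounce: vy ← 0.47·4.453 = 2.093
Arc 4: start y=0.000, vy=2.093 → t=0.427, apex=0.223, x_land=86.941, impact vy=-2.093
  bounce: vy ← 0.47·2.093 = 0.984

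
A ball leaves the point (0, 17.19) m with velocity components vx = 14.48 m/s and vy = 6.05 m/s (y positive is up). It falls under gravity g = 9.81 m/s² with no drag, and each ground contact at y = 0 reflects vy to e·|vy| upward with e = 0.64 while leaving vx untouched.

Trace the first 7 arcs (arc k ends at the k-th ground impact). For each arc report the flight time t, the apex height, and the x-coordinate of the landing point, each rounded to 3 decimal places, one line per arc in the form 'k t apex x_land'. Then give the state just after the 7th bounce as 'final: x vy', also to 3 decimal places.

1 2.588 19.056 37.470
2 2.523 7.805 74.002
3 1.615 3.197 97.382
4 1.033 1.309 112.346
5 0.661 0.536 121.922
6 0.423 0.220 128.051
7 0.271 0.090 131.974
final: 131.974 0.850

Arc 1: start y=17.190, vy=6.050 → t=2.588, apex=19.056, x_land=37.470, impact vy=-19.336
  bounce: vy ← 0.64·19.336 = 12.375
Arc 2: start y=0.000, vy=12.375 → t=2.523, apex=7.805, x_land=74.002, impact vy=-12.375
  bounce: vy ← 0.64·12.375 = 7.920
Arc 3: start y=0.000, vy=7.920 → t=1.615, apex=3.197, x_land=97.382, impact vy=-7.920
  bounce: vy ← 0.64·7.920 = 5.069
Arc 4: start y=0.000, vy=5.069 → t=1.033, apex=1.309, x_land=112.346, impact vy=-5.069
  bounce: vy ← 0.64·5.069 = 3.244
Arc 5: start y=0.000, vy=3.244 → t=0.661, apex=0.536, x_land=121.922, impact vy=-3.244
  bounce: vy ← 0.64·3.244 = 2.076
Arc 6: start y=0.000, vy=2.076 → t=0.423, apex=0.220, x_land=128.051, impact vy=-2.076
  bounce: vy ← 0.64·2.076 = 1.329
Arc 7: start y=0.000, vy=1.329 → t=0.271, apex=0.090, x_land=131.974, impact vy=-1.329
  bounce: vy ← 0.64·1.329 = 0.850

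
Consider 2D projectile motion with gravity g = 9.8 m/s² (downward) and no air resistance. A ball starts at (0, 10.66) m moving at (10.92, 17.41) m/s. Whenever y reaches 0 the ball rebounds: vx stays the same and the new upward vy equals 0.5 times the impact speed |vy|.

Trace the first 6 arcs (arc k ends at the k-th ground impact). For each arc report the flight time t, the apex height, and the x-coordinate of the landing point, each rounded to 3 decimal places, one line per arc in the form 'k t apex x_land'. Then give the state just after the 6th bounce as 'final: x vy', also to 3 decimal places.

Arc 1: start y=10.660, vy=17.410 → t=4.086, apex=26.125, x_land=44.614, impact vy=-22.628
  bounce: vy ← 0.5·22.628 = 11.314
Arc 2: start y=0.000, vy=11.314 → t=2.309, apex=6.531, x_land=69.829, impact vy=-11.314
  bounce: vy ← 0.5·11.314 = 5.657
Arc 3: start y=0.000, vy=5.657 → t=1.155, apex=1.633, x_land=82.436, impact vy=-5.657
  bounce: vy ← 0.5·5.657 = 2.829
Arc 4: start y=0.000, vy=2.829 → t=0.577, apex=0.408, x_land=88.740, impact vy=-2.829
  bounce: vy ← 0.5·2.829 = 1.414
Arc 5: start y=0.000, vy=1.414 → t=0.289, apex=0.102, x_land=91.891, impact vy=-1.414
  bounce: vy ← 0.5·1.414 = 0.707
Arc 6: start y=0.000, vy=0.707 → t=0.144, apex=0.026, x_land=93.467, impact vy=-0.707
  bounce: vy ← 0.5·0.707 = 0.354

1 4.086 26.125 44.614
2 2.309 6.531 69.829
3 1.155 1.633 82.436
4 0.577 0.408 88.740
5 0.289 0.102 91.891
6 0.144 0.026 93.467
final: 93.467 0.354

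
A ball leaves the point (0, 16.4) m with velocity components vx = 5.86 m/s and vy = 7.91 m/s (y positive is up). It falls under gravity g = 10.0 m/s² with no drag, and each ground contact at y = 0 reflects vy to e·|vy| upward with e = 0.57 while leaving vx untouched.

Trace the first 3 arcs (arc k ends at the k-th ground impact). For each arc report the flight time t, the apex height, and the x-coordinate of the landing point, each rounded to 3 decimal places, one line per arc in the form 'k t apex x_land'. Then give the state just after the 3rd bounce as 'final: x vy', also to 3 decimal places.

Arc 1: start y=16.400, vy=7.910 → t=2.767, apex=19.528, x_land=16.216, impact vy=-19.763
  bounce: vy ← 0.57·19.763 = 11.265
Arc 2: start y=0.000, vy=11.265 → t=2.253, apex=6.345, x_land=29.419, impact vy=-11.265
  bounce: vy ← 0.57·11.265 = 6.421
Arc 3: start y=0.000, vy=6.421 → t=1.284, apex=2.061, x_land=36.944, impact vy=-6.421
  bounce: vy ← 0.57·6.421 = 3.660

1 2.767 19.528 16.216
2 2.253 6.345 29.419
3 1.284 2.061 36.944
final: 36.944 3.660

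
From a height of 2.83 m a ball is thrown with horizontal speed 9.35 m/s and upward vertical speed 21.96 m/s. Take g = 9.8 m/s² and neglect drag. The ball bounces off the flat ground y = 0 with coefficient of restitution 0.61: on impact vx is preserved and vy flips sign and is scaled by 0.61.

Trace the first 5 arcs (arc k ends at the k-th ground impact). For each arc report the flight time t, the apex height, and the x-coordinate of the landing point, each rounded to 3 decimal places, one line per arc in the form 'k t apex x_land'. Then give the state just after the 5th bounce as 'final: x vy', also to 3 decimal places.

Arc 1: start y=2.830, vy=21.960 → t=4.607, apex=27.434, x_land=43.075, impact vy=-23.189
  bounce: vy ← 0.61·23.189 = 14.145
Arc 2: start y=0.000, vy=14.145 → t=2.887, apex=10.208, x_land=70.066, impact vy=-14.145
  bounce: vy ← 0.61·14.145 = 8.628
Arc 3: start y=0.000, vy=8.628 → t=1.761, apex=3.798, x_land=86.531, impact vy=-8.628
  bounce: vy ← 0.61·8.628 = 5.263
Arc 4: start y=0.000, vy=5.263 → t=1.074, apex=1.413, x_land=96.574, impact vy=-5.263
  bounce: vy ← 0.61·5.263 = 3.211
Arc 5: start y=0.000, vy=3.211 → t=0.655, apex=0.526, x_land=102.701, impact vy=-3.211
  bounce: vy ← 0.61·3.211 = 1.958

1 4.607 27.434 43.075
2 2.887 10.208 70.066
3 1.761 3.798 86.531
4 1.074 1.413 96.574
5 0.655 0.526 102.701
final: 102.701 1.958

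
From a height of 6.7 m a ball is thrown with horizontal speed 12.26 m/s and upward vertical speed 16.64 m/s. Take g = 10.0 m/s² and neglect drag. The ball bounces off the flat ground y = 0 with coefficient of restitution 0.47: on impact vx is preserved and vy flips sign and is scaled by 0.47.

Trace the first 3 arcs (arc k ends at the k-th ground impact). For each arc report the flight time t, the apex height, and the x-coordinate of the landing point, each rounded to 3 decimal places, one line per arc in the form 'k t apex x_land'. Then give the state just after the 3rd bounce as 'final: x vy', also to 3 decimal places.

Arc 1: start y=6.700, vy=16.640 → t=3.691, apex=20.544, x_land=45.252, impact vy=-20.270
  bounce: vy ← 0.47·20.270 = 9.527
Arc 2: start y=0.000, vy=9.527 → t=1.905, apex=4.538, x_land=68.613, impact vy=-9.527
  bounce: vy ← 0.47·9.527 = 4.478
Arc 3: start y=0.000, vy=4.478 → t=0.896, apex=1.003, x_land=79.592, impact vy=-4.478
  bounce: vy ← 0.47·4.478 = 2.105

1 3.691 20.544 45.252
2 1.905 4.538 68.613
3 0.896 1.003 79.592
final: 79.592 2.105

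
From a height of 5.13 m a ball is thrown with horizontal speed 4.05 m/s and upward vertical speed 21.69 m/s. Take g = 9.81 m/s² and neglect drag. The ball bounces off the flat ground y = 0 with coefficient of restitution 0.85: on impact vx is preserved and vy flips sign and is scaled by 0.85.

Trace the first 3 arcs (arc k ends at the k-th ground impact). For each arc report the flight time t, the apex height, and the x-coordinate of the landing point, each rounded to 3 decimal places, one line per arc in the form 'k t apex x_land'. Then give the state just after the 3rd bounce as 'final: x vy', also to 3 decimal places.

Arc 1: start y=5.130, vy=21.690 → t=4.647, apex=29.108, x_land=18.821, impact vy=-23.898
  bounce: vy ← 0.85·23.898 = 20.313
Arc 2: start y=0.000, vy=20.313 → t=4.141, apex=21.031, x_land=35.593, impact vy=-20.313
  bounce: vy ← 0.85·20.313 = 17.266
Arc 3: start y=0.000, vy=17.266 → t=3.520, apex=15.195, x_land=49.849, impact vy=-17.266
  bounce: vy ← 0.85·17.266 = 14.676

1 4.647 29.108 18.821
2 4.141 21.031 35.593
3 3.520 15.195 49.849
final: 49.849 14.676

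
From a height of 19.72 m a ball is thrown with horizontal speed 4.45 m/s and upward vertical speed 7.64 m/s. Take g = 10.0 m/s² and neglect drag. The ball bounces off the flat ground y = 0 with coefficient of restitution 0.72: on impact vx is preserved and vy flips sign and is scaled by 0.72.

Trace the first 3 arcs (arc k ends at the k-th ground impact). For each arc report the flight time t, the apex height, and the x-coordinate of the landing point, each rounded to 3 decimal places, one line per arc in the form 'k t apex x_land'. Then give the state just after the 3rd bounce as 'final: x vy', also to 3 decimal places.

Arc 1: start y=19.720, vy=7.640 → t=2.892, apex=22.638, x_land=12.869, impact vy=-21.278
  bounce: vy ← 0.72·21.278 = 15.320
Arc 2: start y=0.000, vy=15.320 → t=3.064, apex=11.736, x_land=26.504, impact vy=-15.320
  bounce: vy ← 0.72·15.320 = 11.031
Arc 3: start y=0.000, vy=11.031 → t=2.206, apex=6.084, x_land=36.321, impact vy=-11.031
  bounce: vy ← 0.72·11.031 = 7.942

1 2.892 22.638 12.869
2 3.064 11.736 26.504
3 2.206 6.084 36.321
final: 36.321 7.942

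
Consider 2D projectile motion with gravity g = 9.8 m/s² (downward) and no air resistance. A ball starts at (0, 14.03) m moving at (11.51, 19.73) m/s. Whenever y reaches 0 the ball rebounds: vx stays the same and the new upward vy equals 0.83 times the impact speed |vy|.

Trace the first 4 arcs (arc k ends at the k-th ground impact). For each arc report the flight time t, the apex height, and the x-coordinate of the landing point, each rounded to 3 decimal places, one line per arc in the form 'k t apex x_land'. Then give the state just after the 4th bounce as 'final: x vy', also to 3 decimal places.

Arc 1: start y=14.030, vy=19.730 → t=4.643, apex=33.891, x_land=53.443, impact vy=-25.773
  bounce: vy ← 0.83·25.773 = 21.392
Arc 2: start y=0.000, vy=21.392 → t=4.366, apex=23.347, x_land=103.692, impact vy=-21.392
  bounce: vy ← 0.83·21.392 = 17.755
Arc 3: start y=0.000, vy=17.755 → t=3.624, apex=16.084, x_land=145.399, impact vy=-17.755
  bounce: vy ← 0.83·17.755 = 14.737
Arc 4: start y=0.000, vy=14.737 → t=3.008, apex=11.080, x_land=180.015, impact vy=-14.737
  bounce: vy ← 0.83·14.737 = 12.232

1 4.643 33.891 53.443
2 4.366 23.347 103.692
3 3.624 16.084 145.399
4 3.008 11.080 180.015
final: 180.015 12.232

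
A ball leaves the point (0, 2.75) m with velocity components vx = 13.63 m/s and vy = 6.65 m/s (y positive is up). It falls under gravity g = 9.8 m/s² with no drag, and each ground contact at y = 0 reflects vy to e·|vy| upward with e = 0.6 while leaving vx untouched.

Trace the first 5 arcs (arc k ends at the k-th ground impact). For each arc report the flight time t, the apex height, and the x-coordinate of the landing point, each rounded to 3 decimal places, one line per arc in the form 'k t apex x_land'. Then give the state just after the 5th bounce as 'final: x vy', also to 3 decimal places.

Arc 1: start y=2.750, vy=6.650 → t=1.689, apex=5.006, x_land=23.026, impact vy=-9.906
  bounce: vy ← 0.6·9.906 = 5.943
Arc 2: start y=0.000, vy=5.943 → t=1.213, apex=1.802, x_land=39.558, impact vy=-5.943
  bounce: vy ← 0.6·5.943 = 3.566
Arc 3: start y=0.000, vy=3.566 → t=0.728, apex=0.649, x_land=49.478, impact vy=-3.566
  bounce: vy ← 0.6·3.566 = 2.140
Arc 4: start y=0.000, vy=2.140 → t=0.437, apex=0.234, x_land=55.429, impact vy=-2.140
  bounce: vy ← 0.6·2.140 = 1.284
Arc 5: start y=0.000, vy=1.284 → t=0.262, apex=0.084, x_land=59.000, impact vy=-1.284
  bounce: vy ← 0.6·1.284 = 0.770

1 1.689 5.006 23.026
2 1.213 1.802 39.558
3 0.728 0.649 49.478
4 0.437 0.234 55.429
5 0.262 0.084 59.000
final: 59.000 0.770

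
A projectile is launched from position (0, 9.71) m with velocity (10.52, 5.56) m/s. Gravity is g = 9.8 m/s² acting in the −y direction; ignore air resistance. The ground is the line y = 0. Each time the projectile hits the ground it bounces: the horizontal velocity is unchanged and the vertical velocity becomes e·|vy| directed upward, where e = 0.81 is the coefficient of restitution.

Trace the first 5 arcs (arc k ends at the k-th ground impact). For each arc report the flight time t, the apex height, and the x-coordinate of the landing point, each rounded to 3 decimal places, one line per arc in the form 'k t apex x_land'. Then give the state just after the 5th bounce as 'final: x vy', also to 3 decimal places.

Arc 1: start y=9.710, vy=5.560 → t=2.085, apex=11.287, x_land=21.935, impact vy=-14.874
  bounce: vy ← 0.81·14.874 = 12.048
Arc 2: start y=0.000, vy=12.048 → t=2.459, apex=7.406, x_land=47.801, impact vy=-12.048
  bounce: vy ← 0.81·12.048 = 9.759
Arc 3: start y=0.000, vy=9.759 → t=1.992, apex=4.859, x_land=68.752, impact vy=-9.759
  bounce: vy ← 0.81·9.759 = 7.905
Arc 4: start y=0.000, vy=7.905 → t=1.613, apex=3.188, x_land=85.723, impact vy=-7.905
  bounce: vy ← 0.81·7.905 = 6.403
Arc 5: start y=0.000, vy=6.403 → t=1.307, apex=2.092, x_land=99.469, impact vy=-6.403
  bounce: vy ← 0.81·6.403 = 5.186

1 2.085 11.287 21.935
2 2.459 7.406 47.801
3 1.992 4.859 68.752
4 1.613 3.188 85.723
5 1.307 2.092 99.469
final: 99.469 5.186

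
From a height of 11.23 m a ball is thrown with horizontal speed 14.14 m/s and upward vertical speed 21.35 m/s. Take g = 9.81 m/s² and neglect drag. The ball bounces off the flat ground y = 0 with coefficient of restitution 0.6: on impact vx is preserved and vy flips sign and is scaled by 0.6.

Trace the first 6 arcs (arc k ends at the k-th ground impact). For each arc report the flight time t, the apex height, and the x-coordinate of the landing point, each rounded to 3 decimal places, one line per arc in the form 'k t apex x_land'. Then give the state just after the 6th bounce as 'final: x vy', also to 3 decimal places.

Arc 1: start y=11.230, vy=21.350 → t=4.827, apex=34.463, x_land=68.254, impact vy=-26.003
  bounce: vy ← 0.6·26.003 = 15.602
Arc 2: start y=0.000, vy=15.602 → t=3.181, apex=12.407, x_land=113.230, impact vy=-15.602
  bounce: vy ← 0.6·15.602 = 9.361
Arc 3: start y=0.000, vy=9.361 → t=1.908, apex=4.466, x_land=140.216, impact vy=-9.361
  bounce: vy ← 0.6·9.361 = 5.617
Arc 4: start y=0.000, vy=5.617 → t=1.145, apex=1.608, x_land=156.408, impact vy=-5.617
  bounce: vy ← 0.6·5.617 = 3.370
Arc 5: start y=0.000, vy=3.370 → t=0.687, apex=0.579, x_land=166.123, impact vy=-3.370
  bounce: vy ← 0.6·3.370 = 2.022
Arc 6: start y=0.000, vy=2.022 → t=0.412, apex=0.208, x_land=171.952, impact vy=-2.022
  bounce: vy ← 0.6·2.022 = 1.213

1 4.827 34.463 68.254
2 3.181 12.407 113.230
3 1.908 4.466 140.216
4 1.145 1.608 156.408
5 0.687 0.579 166.123
6 0.412 0.208 171.952
final: 171.952 1.213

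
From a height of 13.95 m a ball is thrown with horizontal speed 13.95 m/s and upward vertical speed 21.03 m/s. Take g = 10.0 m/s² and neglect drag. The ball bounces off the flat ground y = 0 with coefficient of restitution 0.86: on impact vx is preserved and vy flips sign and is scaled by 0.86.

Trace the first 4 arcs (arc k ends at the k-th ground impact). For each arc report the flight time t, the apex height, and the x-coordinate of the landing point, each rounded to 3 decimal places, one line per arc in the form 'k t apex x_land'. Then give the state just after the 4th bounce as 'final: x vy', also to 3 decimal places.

Arc 1: start y=13.950, vy=21.030 → t=4.789, apex=36.063, x_land=66.801, impact vy=-26.856
  bounce: vy ← 0.86·26.856 = 23.096
Arc 2: start y=0.000, vy=23.096 → t=4.619, apex=26.672, x_land=131.240, impact vy=-23.096
  bounce: vy ← 0.86·23.096 = 19.863
Arc 3: start y=0.000, vy=19.863 → t=3.973, apex=19.727, x_land=186.658, impact vy=-19.863
  bounce: vy ← 0.86·19.863 = 17.082
Arc 4: start y=0.000, vy=17.082 → t=3.416, apex=14.590, x_land=234.317, impact vy=-17.082
  bounce: vy ← 0.86·17.082 = 14.691

1 4.789 36.063 66.801
2 4.619 26.672 131.240
3 3.973 19.727 186.658
4 3.416 14.590 234.317
final: 234.317 14.691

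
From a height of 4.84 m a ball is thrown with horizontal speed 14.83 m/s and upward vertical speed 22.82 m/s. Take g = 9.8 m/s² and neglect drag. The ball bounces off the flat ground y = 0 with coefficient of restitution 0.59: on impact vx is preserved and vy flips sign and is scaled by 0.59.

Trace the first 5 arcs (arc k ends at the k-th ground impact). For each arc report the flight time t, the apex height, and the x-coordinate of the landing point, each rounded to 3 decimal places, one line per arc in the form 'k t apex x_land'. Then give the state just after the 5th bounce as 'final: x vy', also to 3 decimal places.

1 4.860 31.409 72.079
2 2.988 10.933 116.384
3 1.763 3.806 142.524
4 1.040 1.325 157.947
5 0.614 0.461 167.046
final: 167.046 1.774

Arc 1: start y=4.840, vy=22.820 → t=4.860, apex=31.409, x_land=72.079, impact vy=-24.812
  bounce: vy ← 0.59·24.812 = 14.639
Arc 2: start y=0.000, vy=14.639 → t=2.988, apex=10.933, x_land=116.384, impact vy=-14.639
  bounce: vy ← 0.59·14.639 = 8.637
Arc 3: start y=0.000, vy=8.637 → t=1.763, apex=3.806, x_land=142.524, impact vy=-8.637
  bounce: vy ← 0.59·8.637 = 5.096
Arc 4: start y=0.000, vy=5.096 → t=1.040, apex=1.325, x_land=157.947, impact vy=-5.096
  bounce: vy ← 0.59·5.096 = 3.007
Arc 5: start y=0.000, vy=3.007 → t=0.614, apex=0.461, x_land=167.046, impact vy=-3.007
  bounce: vy ← 0.59·3.007 = 1.774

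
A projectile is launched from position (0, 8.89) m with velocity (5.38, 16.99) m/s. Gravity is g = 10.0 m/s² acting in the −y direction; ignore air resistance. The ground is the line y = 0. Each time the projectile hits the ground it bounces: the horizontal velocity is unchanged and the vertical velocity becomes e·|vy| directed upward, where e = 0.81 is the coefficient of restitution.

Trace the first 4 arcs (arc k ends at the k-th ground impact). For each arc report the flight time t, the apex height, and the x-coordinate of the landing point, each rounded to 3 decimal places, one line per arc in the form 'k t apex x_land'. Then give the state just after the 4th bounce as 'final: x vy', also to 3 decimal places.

1 3.859 23.323 20.760
2 3.499 15.302 39.584
3 2.834 10.040 54.831
4 2.296 6.587 67.181
final: 67.181 9.297

Arc 1: start y=8.890, vy=16.990 → t=3.859, apex=23.323, x_land=20.760, impact vy=-21.598
  bounce: vy ← 0.81·21.598 = 17.494
Arc 2: start y=0.000, vy=17.494 → t=3.499, apex=15.302, x_land=39.584, impact vy=-17.494
  bounce: vy ← 0.81·17.494 = 14.170
Arc 3: start y=0.000, vy=14.170 → t=2.834, apex=10.040, x_land=54.831, impact vy=-14.170
  bounce: vy ← 0.81·14.170 = 11.478
Arc 4: start y=0.000, vy=11.478 → t=2.296, apex=6.587, x_land=67.181, impact vy=-11.478
  bounce: vy ← 0.81·11.478 = 9.297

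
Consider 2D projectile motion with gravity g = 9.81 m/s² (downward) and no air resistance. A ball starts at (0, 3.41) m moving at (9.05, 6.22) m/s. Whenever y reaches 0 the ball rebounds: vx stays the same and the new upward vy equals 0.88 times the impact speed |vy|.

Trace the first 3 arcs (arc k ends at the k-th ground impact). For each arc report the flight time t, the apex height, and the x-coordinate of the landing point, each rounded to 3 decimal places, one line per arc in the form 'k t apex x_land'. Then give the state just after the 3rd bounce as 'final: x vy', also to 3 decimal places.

1 1.682 5.382 15.218
2 1.844 4.168 31.902
3 1.622 3.227 46.584
final: 46.584 7.003

Arc 1: start y=3.410, vy=6.220 → t=1.682, apex=5.382, x_land=15.218, impact vy=-10.276
  bounce: vy ← 0.88·10.276 = 9.043
Arc 2: start y=0.000, vy=9.043 → t=1.844, apex=4.168, x_land=31.902, impact vy=-9.043
  bounce: vy ← 0.88·9.043 = 7.958
Arc 3: start y=0.000, vy=7.958 → t=1.622, apex=3.227, x_land=46.584, impact vy=-7.958
  bounce: vy ← 0.88·7.958 = 7.003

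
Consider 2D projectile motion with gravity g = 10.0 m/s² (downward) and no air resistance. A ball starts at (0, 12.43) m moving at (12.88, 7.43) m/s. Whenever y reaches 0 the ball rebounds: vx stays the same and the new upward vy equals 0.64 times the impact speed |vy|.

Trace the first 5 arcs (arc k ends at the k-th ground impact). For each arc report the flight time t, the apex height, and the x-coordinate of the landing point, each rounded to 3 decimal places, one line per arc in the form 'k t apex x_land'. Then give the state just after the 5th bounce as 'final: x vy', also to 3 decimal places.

Arc 1: start y=12.430, vy=7.430 → t=2.486, apex=15.190, x_land=32.020, impact vy=-17.430
  bounce: vy ← 0.64·17.430 = 11.155
Arc 2: start y=0.000, vy=11.155 → t=2.231, apex=6.222, x_land=60.755, impact vy=-11.155
  bounce: vy ← 0.64·11.155 = 7.139
Arc 3: start y=0.000, vy=7.139 → t=1.428, apex=2.549, x_land=79.146, impact vy=-7.139
  bounce: vy ← 0.64·7.139 = 4.569
Arc 4: start y=0.000, vy=4.569 → t=0.914, apex=1.044, x_land=90.917, impact vy=-4.569
  bounce: vy ← 0.64·4.569 = 2.924
Arc 5: start y=0.000, vy=2.924 → t=0.585, apex=0.428, x_land=98.449, impact vy=-2.924
  bounce: vy ← 0.64·2.924 = 1.872

1 2.486 15.190 32.020
2 2.231 6.222 60.755
3 1.428 2.549 79.146
4 0.914 1.044 90.917
5 0.585 0.428 98.449
final: 98.449 1.872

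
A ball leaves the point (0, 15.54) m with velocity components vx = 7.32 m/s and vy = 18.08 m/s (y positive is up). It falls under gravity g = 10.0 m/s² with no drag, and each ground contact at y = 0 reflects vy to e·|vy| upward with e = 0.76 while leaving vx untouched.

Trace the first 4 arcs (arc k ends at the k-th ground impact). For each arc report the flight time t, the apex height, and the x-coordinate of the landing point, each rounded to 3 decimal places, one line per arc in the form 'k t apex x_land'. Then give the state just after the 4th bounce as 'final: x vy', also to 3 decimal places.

1 4.333 31.884 31.719
2 3.838 18.416 59.816
3 2.917 10.637 81.170
4 2.217 6.144 97.399
final: 97.399 8.425

Arc 1: start y=15.540, vy=18.080 → t=4.333, apex=31.884, x_land=31.719, impact vy=-25.252
  bounce: vy ← 0.76·25.252 = 19.192
Arc 2: start y=0.000, vy=19.192 → t=3.838, apex=18.416, x_land=59.816, impact vy=-19.192
  bounce: vy ← 0.76·19.192 = 14.586
Arc 3: start y=0.000, vy=14.586 → t=2.917, apex=10.637, x_land=81.170, impact vy=-14.586
  bounce: vy ← 0.76·14.586 = 11.085
Arc 4: start y=0.000, vy=11.085 → t=2.217, apex=6.144, x_land=97.399, impact vy=-11.085
  bounce: vy ← 0.76·11.085 = 8.425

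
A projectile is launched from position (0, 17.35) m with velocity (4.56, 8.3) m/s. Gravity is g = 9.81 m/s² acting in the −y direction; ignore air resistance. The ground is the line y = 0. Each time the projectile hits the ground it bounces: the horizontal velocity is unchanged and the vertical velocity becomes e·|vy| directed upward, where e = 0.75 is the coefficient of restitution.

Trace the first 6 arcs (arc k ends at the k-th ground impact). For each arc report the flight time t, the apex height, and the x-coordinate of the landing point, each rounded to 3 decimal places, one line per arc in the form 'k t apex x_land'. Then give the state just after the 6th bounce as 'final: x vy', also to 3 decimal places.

1 2.908 20.861 13.262
2 3.093 11.734 27.368
3 2.320 6.601 37.948
4 1.740 3.713 45.882
5 1.305 2.088 51.833
6 0.979 1.175 56.297
final: 56.297 3.601

Arc 1: start y=17.350, vy=8.300 → t=2.908, apex=20.861, x_land=13.262, impact vy=-20.231
  bounce: vy ← 0.75·20.231 = 15.173
Arc 2: start y=0.000, vy=15.173 → t=3.093, apex=11.734, x_land=27.368, impact vy=-15.173
  bounce: vy ← 0.75·15.173 = 11.380
Arc 3: start y=0.000, vy=11.380 → t=2.320, apex=6.601, x_land=37.948, impact vy=-11.380
  bounce: vy ← 0.75·11.380 = 8.535
Arc 4: start y=0.000, vy=8.535 → t=1.740, apex=3.713, x_land=45.882, impact vy=-8.535
  bounce: vy ← 0.75·8.535 = 6.401
Arc 5: start y=0.000, vy=6.401 → t=1.305, apex=2.088, x_land=51.833, impact vy=-6.401
  bounce: vy ← 0.75·6.401 = 4.801
Arc 6: start y=0.000, vy=4.801 → t=0.979, apex=1.175, x_land=56.297, impact vy=-4.801
  bounce: vy ← 0.75·4.801 = 3.601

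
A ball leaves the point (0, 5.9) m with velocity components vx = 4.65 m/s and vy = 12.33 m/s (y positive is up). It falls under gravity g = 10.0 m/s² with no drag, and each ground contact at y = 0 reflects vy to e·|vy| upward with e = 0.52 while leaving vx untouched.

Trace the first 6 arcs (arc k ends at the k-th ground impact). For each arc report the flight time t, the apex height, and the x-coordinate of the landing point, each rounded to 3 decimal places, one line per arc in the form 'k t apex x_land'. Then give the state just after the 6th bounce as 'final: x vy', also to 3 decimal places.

1 2.876 13.501 13.375
2 1.709 3.651 21.321
3 0.889 0.987 25.454
4 0.462 0.267 27.603
5 0.240 0.072 28.720
6 0.125 0.020 29.301
final: 29.301 0.325

Arc 1: start y=5.900, vy=12.330 → t=2.876, apex=13.501, x_land=13.375, impact vy=-16.433
  bounce: vy ← 0.52·16.433 = 8.545
Arc 2: start y=0.000, vy=8.545 → t=1.709, apex=3.651, x_land=21.321, impact vy=-8.545
  bounce: vy ← 0.52·8.545 = 4.443
Arc 3: start y=0.000, vy=4.443 → t=0.889, apex=0.987, x_land=25.454, impact vy=-4.443
  bounce: vy ← 0.52·4.443 = 2.311
Arc 4: start y=0.000, vy=2.311 → t=0.462, apex=0.267, x_land=27.603, impact vy=-2.311
  bounce: vy ← 0.52·2.311 = 1.201
Arc 5: start y=0.000, vy=1.201 → t=0.240, apex=0.072, x_land=28.720, impact vy=-1.201
  bounce: vy ← 0.52·1.201 = 0.625
Arc 6: start y=0.000, vy=0.625 → t=0.125, apex=0.020, x_land=29.301, impact vy=-0.625
  bounce: vy ← 0.52·0.625 = 0.325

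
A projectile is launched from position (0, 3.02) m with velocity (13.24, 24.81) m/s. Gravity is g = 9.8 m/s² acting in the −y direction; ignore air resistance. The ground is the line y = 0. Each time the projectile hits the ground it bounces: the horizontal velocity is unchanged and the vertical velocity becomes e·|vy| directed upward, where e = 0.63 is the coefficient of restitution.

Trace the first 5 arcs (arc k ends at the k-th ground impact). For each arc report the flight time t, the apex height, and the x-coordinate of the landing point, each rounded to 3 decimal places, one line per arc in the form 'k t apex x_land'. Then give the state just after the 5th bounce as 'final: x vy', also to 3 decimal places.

Arc 1: start y=3.020, vy=24.810 → t=5.182, apex=34.425, x_land=68.612, impact vy=-25.976
  bounce: vy ← 0.63·25.976 = 16.365
Arc 2: start y=0.000, vy=16.365 → t=3.340, apex=13.663, x_land=112.830, impact vy=-16.365
  bounce: vy ← 0.63·16.365 = 10.310
Arc 3: start y=0.000, vy=10.310 → t=2.104, apex=5.423, x_land=140.687, impact vy=-10.310
  bounce: vy ← 0.63·10.310 = 6.495
Arc 4: start y=0.000, vy=6.495 → t=1.326, apex=2.152, x_land=158.237, impact vy=-6.495
  bounce: vy ← 0.63·6.495 = 4.092
Arc 5: start y=0.000, vy=4.092 → t=0.835, apex=0.854, x_land=169.294, impact vy=-4.092
  bounce: vy ← 0.63·4.092 = 2.578

1 5.182 34.425 68.612
2 3.340 13.663 112.830
3 2.104 5.423 140.687
4 1.326 2.152 158.237
5 0.835 0.854 169.294
final: 169.294 2.578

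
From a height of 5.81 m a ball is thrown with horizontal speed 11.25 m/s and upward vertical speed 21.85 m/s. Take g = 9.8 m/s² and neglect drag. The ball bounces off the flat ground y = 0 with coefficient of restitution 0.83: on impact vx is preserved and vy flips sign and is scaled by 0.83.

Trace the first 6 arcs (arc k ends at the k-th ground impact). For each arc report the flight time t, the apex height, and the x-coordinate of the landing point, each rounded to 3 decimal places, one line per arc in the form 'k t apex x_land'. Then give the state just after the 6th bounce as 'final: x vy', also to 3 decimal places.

Arc 1: start y=5.810, vy=21.850 → t=4.711, apex=30.168, x_land=52.997, impact vy=-24.317
  bounce: vy ← 0.83·24.317 = 20.183
Arc 2: start y=0.000, vy=20.183 → t=4.119, apex=20.783, x_land=99.335, impact vy=-20.183
  bounce: vy ← 0.83·20.183 = 16.752
Arc 3: start y=0.000, vy=16.752 → t=3.419, apex=14.317, x_land=137.796, impact vy=-16.752
  bounce: vy ← 0.83·16.752 = 13.904
Arc 4: start y=0.000, vy=13.904 → t=2.838, apex=9.863, x_land=169.718, impact vy=-13.904
  bounce: vy ← 0.83·13.904 = 11.540
Arc 5: start y=0.000, vy=11.540 → t=2.355, apex=6.795, x_land=196.214, impact vy=-11.540
  bounce: vy ← 0.83·11.540 = 9.578
Arc 6: start y=0.000, vy=9.578 → t=1.955, apex=4.681, x_land=218.205, impact vy=-9.578
  bounce: vy ← 0.83·9.578 = 7.950

1 4.711 30.168 52.997
2 4.119 20.783 99.335
3 3.419 14.317 137.796
4 2.838 9.863 169.718
5 2.355 6.795 196.214
6 1.955 4.681 218.205
final: 218.205 7.950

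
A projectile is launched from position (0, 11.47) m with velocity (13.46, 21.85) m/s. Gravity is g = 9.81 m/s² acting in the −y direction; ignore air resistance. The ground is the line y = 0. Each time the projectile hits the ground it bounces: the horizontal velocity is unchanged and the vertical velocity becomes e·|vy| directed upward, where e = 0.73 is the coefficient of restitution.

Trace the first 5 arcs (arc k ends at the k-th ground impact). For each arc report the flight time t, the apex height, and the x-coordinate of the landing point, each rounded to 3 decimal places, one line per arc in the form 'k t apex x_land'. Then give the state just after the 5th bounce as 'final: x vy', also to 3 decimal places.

1 4.929 35.803 66.345
2 3.945 19.080 119.439
3 2.880 10.168 158.197
4 2.102 5.418 186.490
5 1.534 2.887 207.145
final: 207.145 5.494

Arc 1: start y=11.470, vy=21.850 → t=4.929, apex=35.803, x_land=66.345, impact vy=-26.504
  bounce: vy ← 0.73·26.504 = 19.348
Arc 2: start y=0.000, vy=19.348 → t=3.945, apex=19.080, x_land=119.439, impact vy=-19.348
  bounce: vy ← 0.73·19.348 = 14.124
Arc 3: start y=0.000, vy=14.124 → t=2.880, apex=10.168, x_land=158.197, impact vy=-14.124
  bounce: vy ← 0.73·14.124 = 10.311
Arc 4: start y=0.000, vy=10.311 → t=2.102, apex=5.418, x_land=186.490, impact vy=-10.311
  bounce: vy ← 0.73·10.311 = 7.527
Arc 5: start y=0.000, vy=7.527 → t=1.534, apex=2.887, x_land=207.145, impact vy=-7.527
  bounce: vy ← 0.73·7.527 = 5.494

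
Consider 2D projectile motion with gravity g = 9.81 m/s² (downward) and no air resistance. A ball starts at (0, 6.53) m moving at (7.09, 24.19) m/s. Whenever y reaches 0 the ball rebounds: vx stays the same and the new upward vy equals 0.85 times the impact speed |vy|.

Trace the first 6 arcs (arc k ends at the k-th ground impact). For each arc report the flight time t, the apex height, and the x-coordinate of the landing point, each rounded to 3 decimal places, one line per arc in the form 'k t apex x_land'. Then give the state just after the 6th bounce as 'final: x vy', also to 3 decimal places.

1 5.188 36.354 36.785
2 4.628 26.266 69.599
3 3.934 18.977 97.490
4 3.344 13.711 121.198
5 2.842 9.906 141.350
6 2.416 7.157 158.479
final: 158.479 10.073

Arc 1: start y=6.530, vy=24.190 → t=5.188, apex=36.354, x_land=36.785, impact vy=-26.707
  bounce: vy ← 0.85·26.707 = 22.701
Arc 2: start y=0.000, vy=22.701 → t=4.628, apex=26.266, x_land=69.599, impact vy=-22.701
  bounce: vy ← 0.85·22.701 = 19.296
Arc 3: start y=0.000, vy=19.296 → t=3.934, apex=18.977, x_land=97.490, impact vy=-19.296
  bounce: vy ← 0.85·19.296 = 16.402
Arc 4: start y=0.000, vy=16.402 → t=3.344, apex=13.711, x_land=121.198, impact vy=-16.402
  bounce: vy ← 0.85·16.402 = 13.941
Arc 5: start y=0.000, vy=13.941 → t=2.842, apex=9.906, x_land=141.350, impact vy=-13.941
  bounce: vy ← 0.85·13.941 = 11.850
Arc 6: start y=0.000, vy=11.850 → t=2.416, apex=7.157, x_land=158.479, impact vy=-11.850
  bounce: vy ← 0.85·11.850 = 10.073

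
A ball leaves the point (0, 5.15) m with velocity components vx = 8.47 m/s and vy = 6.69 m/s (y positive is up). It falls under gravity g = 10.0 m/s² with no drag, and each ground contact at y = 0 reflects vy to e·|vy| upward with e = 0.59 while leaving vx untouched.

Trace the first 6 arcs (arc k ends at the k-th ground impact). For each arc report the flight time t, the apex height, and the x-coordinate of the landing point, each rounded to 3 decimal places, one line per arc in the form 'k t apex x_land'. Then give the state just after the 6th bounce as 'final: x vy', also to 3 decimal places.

Arc 1: start y=5.150, vy=6.690 → t=1.885, apex=7.388, x_land=15.962, impact vy=-12.155
  bounce: vy ← 0.59·12.155 = 7.172
Arc 2: start y=0.000, vy=7.172 → t=1.434, apex=2.572, x_land=28.111, impact vy=-7.172
  bounce: vy ← 0.59·7.172 = 4.231
Arc 3: start y=0.000, vy=4.231 → t=0.846, apex=0.895, x_land=35.279, impact vy=-4.231
  bounce: vy ← 0.59·4.231 = 2.496
Arc 4: start y=0.000, vy=2.496 → t=0.499, apex=0.312, x_land=39.508, impact vy=-2.496
  bounce: vy ← 0.59·2.496 = 1.473
Arc 5: start y=0.000, vy=1.473 → t=0.295, apex=0.108, x_land=42.003, impact vy=-1.473
  bounce: vy ← 0.59·1.473 = 0.869
Arc 6: start y=0.000, vy=0.869 → t=0.174, apex=0.038, x_land=43.475, impact vy=-0.869
  bounce: vy ← 0.59·0.869 = 0.513

1 1.885 7.388 15.962
2 1.434 2.572 28.111
3 0.846 0.895 35.279
4 0.499 0.312 39.508
5 0.295 0.108 42.003
6 0.174 0.038 43.475
final: 43.475 0.513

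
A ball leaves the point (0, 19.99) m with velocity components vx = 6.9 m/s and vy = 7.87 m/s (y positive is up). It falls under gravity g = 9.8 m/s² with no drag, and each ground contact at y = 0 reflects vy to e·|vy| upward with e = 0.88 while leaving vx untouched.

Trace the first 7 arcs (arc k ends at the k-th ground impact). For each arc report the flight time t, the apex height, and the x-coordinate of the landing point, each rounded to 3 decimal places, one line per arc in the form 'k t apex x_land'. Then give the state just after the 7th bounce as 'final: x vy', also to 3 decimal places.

Arc 1: start y=19.990, vy=7.870 → t=2.977, apex=23.150, x_land=20.539, impact vy=-21.301
  bounce: vy ← 0.88·21.301 = 18.745
Arc 2: start y=0.000, vy=18.745 → t=3.826, apex=17.927, x_land=46.935, impact vy=-18.745
  bounce: vy ← 0.88·18.745 = 16.496
Arc 3: start y=0.000, vy=16.496 → t=3.366, apex=13.883, x_land=70.164, impact vy=-16.496
  bounce: vy ← 0.88·16.496 = 14.516
Arc 4: start y=0.000, vy=14.516 → t=2.962, apex=10.751, x_land=90.605, impact vy=-14.516
  bounce: vy ← 0.88·14.516 = 12.774
Arc 5: start y=0.000, vy=12.774 → t=2.607, apex=8.326, x_land=108.593, impact vy=-12.774
  bounce: vy ← 0.88·12.774 = 11.241
Arc 6: start y=0.000, vy=11.241 → t=2.294, apex=6.447, x_land=124.423, impact vy=-11.241
  bounce: vy ← 0.88·11.241 = 9.892
Arc 7: start y=0.000, vy=9.892 → t=2.019, apex=4.993, x_land=138.353, impact vy=-9.892
  bounce: vy ← 0.88·9.892 = 8.705

1 2.977 23.150 20.539
2 3.826 17.927 46.935
3 3.366 13.883 70.164
4 2.962 10.751 90.605
5 2.607 8.326 108.593
6 2.294 6.447 124.423
7 2.019 4.993 138.353
final: 138.353 8.705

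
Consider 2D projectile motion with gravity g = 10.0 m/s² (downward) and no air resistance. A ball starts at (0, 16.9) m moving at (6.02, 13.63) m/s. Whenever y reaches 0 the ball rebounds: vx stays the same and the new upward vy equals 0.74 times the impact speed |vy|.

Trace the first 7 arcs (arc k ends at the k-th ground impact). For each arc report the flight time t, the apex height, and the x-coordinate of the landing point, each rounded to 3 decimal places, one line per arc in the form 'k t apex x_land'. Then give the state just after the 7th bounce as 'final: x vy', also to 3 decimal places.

Arc 1: start y=16.900, vy=13.630 → t=3.652, apex=26.189, x_land=21.983, impact vy=-22.886
  bounce: vy ← 0.74·22.886 = 16.936
Arc 2: start y=0.000, vy=16.936 → t=3.387, apex=14.341, x_land=42.373, impact vy=-16.936
  bounce: vy ← 0.74·16.936 = 12.532
Arc 3: start y=0.000, vy=12.532 → t=2.506, apex=7.853, x_land=57.462, impact vy=-12.532
  bounce: vy ← 0.74·12.532 = 9.274
Arc 4: start y=0.000, vy=9.274 → t=1.855, apex=4.300, x_land=68.628, impact vy=-9.274
  bounce: vy ← 0.74·9.274 = 6.863
Arc 5: start y=0.000, vy=6.863 → t=1.373, apex=2.355, x_land=76.891, impact vy=-6.863
  bounce: vy ← 0.74·6.863 = 5.078
Arc 6: start y=0.000, vy=5.078 → t=1.016, apex=1.290, x_land=83.006, impact vy=-5.078
  bounce: vy ← 0.74·5.078 = 3.758
Arc 7: start y=0.000, vy=3.758 → t=0.752, apex=0.706, x_land=87.530, impact vy=-3.758
  bounce: vy ← 0.74·3.758 = 2.781

1 3.652 26.189 21.983
2 3.387 14.341 42.373
3 2.506 7.853 57.462
4 1.855 4.300 68.628
5 1.373 2.355 76.891
6 1.016 1.290 83.006
7 0.752 0.706 87.530
final: 87.530 2.781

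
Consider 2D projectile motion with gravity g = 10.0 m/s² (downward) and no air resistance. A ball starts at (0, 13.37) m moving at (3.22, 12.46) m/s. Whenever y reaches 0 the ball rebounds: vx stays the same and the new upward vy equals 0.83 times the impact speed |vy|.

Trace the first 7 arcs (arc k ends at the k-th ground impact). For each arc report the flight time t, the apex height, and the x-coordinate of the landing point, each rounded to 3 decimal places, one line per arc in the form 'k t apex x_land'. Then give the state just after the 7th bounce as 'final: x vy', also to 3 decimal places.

Arc 1: start y=13.370, vy=12.460 → t=3.302, apex=21.133, x_land=10.632, impact vy=-20.558
  bounce: vy ← 0.83·20.558 = 17.064
Arc 2: start y=0.000, vy=17.064 → t=3.413, apex=14.558, x_land=21.621, impact vy=-17.064
  bounce: vy ← 0.83·17.064 = 14.163
Arc 3: start y=0.000, vy=14.163 → t=2.833, apex=10.029, x_land=30.742, impact vy=-14.163
  bounce: vy ← 0.83·14.163 = 11.755
Arc 4: start y=0.000, vy=11.755 → t=2.351, apex=6.909, x_land=38.312, impact vy=-11.755
  bounce: vy ← 0.83·11.755 = 9.757
Arc 5: start y=0.000, vy=9.757 → t=1.951, apex=4.760, x_land=44.595, impact vy=-9.757
  bounce: vy ← 0.83·9.757 = 8.098
Arc 6: start y=0.000, vy=8.098 → t=1.620, apex=3.279, x_land=49.810, impact vy=-8.098
  bounce: vy ← 0.83·8.098 = 6.721
Arc 7: start y=0.000, vy=6.721 → t=1.344, apex=2.259, x_land=54.139, impact vy=-6.721
  bounce: vy ← 0.83·6.721 = 5.579

1 3.302 21.133 10.632
2 3.413 14.558 21.621
3 2.833 10.029 30.742
4 2.351 6.909 38.312
5 1.951 4.760 44.595
6 1.620 3.279 49.810
7 1.344 2.259 54.139
final: 54.139 5.579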